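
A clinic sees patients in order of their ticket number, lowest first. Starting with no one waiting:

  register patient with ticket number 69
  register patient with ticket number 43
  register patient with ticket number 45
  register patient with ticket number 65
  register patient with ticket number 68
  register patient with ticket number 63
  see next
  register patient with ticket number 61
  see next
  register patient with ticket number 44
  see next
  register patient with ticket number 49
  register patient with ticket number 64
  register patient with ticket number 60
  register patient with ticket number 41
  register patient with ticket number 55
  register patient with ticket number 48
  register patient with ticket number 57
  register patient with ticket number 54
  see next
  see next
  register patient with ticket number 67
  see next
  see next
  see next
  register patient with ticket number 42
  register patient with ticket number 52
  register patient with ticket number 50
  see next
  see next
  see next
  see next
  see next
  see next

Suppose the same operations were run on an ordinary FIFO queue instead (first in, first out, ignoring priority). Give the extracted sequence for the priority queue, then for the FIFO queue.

priority queue: 43, 45, 44, 41, 48, 49, 54, 55, 42, 50, 52, 57, 60, 61; FIFO queue: 69 → 43 → 45 → 65 → 68 → 63 → 61 → 44 → 49 → 64 → 60 → 41 → 55 → 48

insert 69 → {69}
insert 43 → {43, 69}
insert 45 → {43, 45, 69}
insert 65 → {43, 45, 65, 69}
insert 68 → {43, 45, 65, 68, 69}
insert 63 → {43, 45, 63, 65, 68, 69}
see next → 43; now {45, 63, 65, 68, 69}
insert 61 → {45, 61, 63, 65, 68, 69}
see next → 45; now {61, 63, 65, 68, 69}
insert 44 → {44, 61, 63, 65, 68, 69}
see next → 44; now {61, 63, 65, 68, 69}
insert 49 → {49, 61, 63, 65, 68, 69}
insert 64 → {49, 61, 63, 64, 65, 68, 69}
insert 60 → {49, 60, 61, 63, 64, 65, 68, 69}
insert 41 → {41, 49, 60, 61, 63, 64, 65, 68, 69}
insert 55 → {41, 49, 55, 60, 61, 63, 64, 65, 68, 69}
insert 48 → {41, 48, 49, 55, 60, 61, 63, 64, 65, 68, 69}
insert 57 → {41, 48, 49, 55, 57, 60, 61, 63, 64, 65, 68, 69}
insert 54 → {41, 48, 49, 54, 55, 57, 60, 61, 63, 64, 65, 68, 69}
see next → 41; now {48, 49, 54, 55, 57, 60, 61, 63, 64, 65, 68, 69}
see next → 48; now {49, 54, 55, 57, 60, 61, 63, 64, 65, 68, 69}
insert 67 → {49, 54, 55, 57, 60, 61, 63, 64, 65, 67, 68, 69}
see next → 49; now {54, 55, 57, 60, 61, 63, 64, 65, 67, 68, 69}
see next → 54; now {55, 57, 60, 61, 63, 64, 65, 67, 68, 69}
see next → 55; now {57, 60, 61, 63, 64, 65, 67, 68, 69}
insert 42 → {42, 57, 60, 61, 63, 64, 65, 67, 68, 69}
insert 52 → {42, 52, 57, 60, 61, 63, 64, 65, 67, 68, 69}
insert 50 → {42, 50, 52, 57, 60, 61, 63, 64, 65, 67, 68, 69}
see next → 42; now {50, 52, 57, 60, 61, 63, 64, 65, 67, 68, 69}
see next → 50; now {52, 57, 60, 61, 63, 64, 65, 67, 68, 69}
see next → 52; now {57, 60, 61, 63, 64, 65, 67, 68, 69}
see next → 57; now {60, 61, 63, 64, 65, 67, 68, 69}
see next → 60; now {61, 63, 64, 65, 67, 68, 69}
see next → 61; now {63, 64, 65, 67, 68, 69}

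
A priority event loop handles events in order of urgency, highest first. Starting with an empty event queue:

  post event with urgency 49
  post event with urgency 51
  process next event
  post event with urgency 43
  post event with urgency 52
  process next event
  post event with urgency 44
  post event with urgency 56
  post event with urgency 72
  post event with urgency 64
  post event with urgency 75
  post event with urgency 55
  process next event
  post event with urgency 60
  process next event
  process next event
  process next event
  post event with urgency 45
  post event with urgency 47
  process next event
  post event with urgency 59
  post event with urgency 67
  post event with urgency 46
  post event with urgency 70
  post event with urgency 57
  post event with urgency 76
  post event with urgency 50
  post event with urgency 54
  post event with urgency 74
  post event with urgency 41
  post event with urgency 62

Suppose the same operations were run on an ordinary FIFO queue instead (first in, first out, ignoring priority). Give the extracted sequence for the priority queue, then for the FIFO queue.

insert 49 → {49}
insert 51 → {51, 49}
process next event → 51; now {49}
insert 43 → {49, 43}
insert 52 → {52, 49, 43}
process next event → 52; now {49, 43}
insert 44 → {49, 44, 43}
insert 56 → {56, 49, 44, 43}
insert 72 → {72, 56, 49, 44, 43}
insert 64 → {72, 64, 56, 49, 44, 43}
insert 75 → {75, 72, 64, 56, 49, 44, 43}
insert 55 → {75, 72, 64, 56, 55, 49, 44, 43}
process next event → 75; now {72, 64, 56, 55, 49, 44, 43}
insert 60 → {72, 64, 60, 56, 55, 49, 44, 43}
process next event → 72; now {64, 60, 56, 55, 49, 44, 43}
process next event → 64; now {60, 56, 55, 49, 44, 43}
process next event → 60; now {56, 55, 49, 44, 43}
insert 45 → {56, 55, 49, 45, 44, 43}
insert 47 → {56, 55, 49, 47, 45, 44, 43}
process next event → 56; now {55, 49, 47, 45, 44, 43}
insert 59 → {59, 55, 49, 47, 45, 44, 43}
insert 67 → {67, 59, 55, 49, 47, 45, 44, 43}
insert 46 → {67, 59, 55, 49, 47, 46, 45, 44, 43}
insert 70 → {70, 67, 59, 55, 49, 47, 46, 45, 44, 43}
insert 57 → {70, 67, 59, 57, 55, 49, 47, 46, 45, 44, 43}
insert 76 → {76, 70, 67, 59, 57, 55, 49, 47, 46, 45, 44, 43}
insert 50 → {76, 70, 67, 59, 57, 55, 50, 49, 47, 46, 45, 44, 43}
insert 54 → {76, 70, 67, 59, 57, 55, 54, 50, 49, 47, 46, 45, 44, 43}
insert 74 → {76, 74, 70, 67, 59, 57, 55, 54, 50, 49, 47, 46, 45, 44, 43}
insert 41 → {76, 74, 70, 67, 59, 57, 55, 54, 50, 49, 47, 46, 45, 44, 43, 41}
insert 62 → {76, 74, 70, 67, 62, 59, 57, 55, 54, 50, 49, 47, 46, 45, 44, 43, 41}

priority queue: [51, 52, 75, 72, 64, 60, 56]; FIFO queue: [49, 51, 43, 52, 44, 56, 72]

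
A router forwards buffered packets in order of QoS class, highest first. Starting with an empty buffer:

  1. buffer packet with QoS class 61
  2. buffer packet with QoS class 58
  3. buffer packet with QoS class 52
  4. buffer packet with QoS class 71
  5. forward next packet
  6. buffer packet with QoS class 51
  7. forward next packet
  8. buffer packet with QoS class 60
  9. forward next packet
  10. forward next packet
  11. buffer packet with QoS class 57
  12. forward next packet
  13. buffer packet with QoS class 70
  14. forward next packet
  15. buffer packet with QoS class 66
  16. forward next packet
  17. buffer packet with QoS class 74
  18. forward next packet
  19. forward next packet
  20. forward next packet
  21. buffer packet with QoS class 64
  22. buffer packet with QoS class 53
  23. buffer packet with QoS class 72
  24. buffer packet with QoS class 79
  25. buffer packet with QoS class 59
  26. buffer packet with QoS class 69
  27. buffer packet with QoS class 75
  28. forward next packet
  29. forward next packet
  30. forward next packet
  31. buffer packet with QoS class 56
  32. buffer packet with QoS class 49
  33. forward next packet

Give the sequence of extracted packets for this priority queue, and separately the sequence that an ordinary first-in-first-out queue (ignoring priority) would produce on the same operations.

insert 61 → {61}
insert 58 → {61, 58}
insert 52 → {61, 58, 52}
insert 71 → {71, 61, 58, 52}
forward next packet → 71; now {61, 58, 52}
insert 51 → {61, 58, 52, 51}
forward next packet → 61; now {58, 52, 51}
insert 60 → {60, 58, 52, 51}
forward next packet → 60; now {58, 52, 51}
forward next packet → 58; now {52, 51}
insert 57 → {57, 52, 51}
forward next packet → 57; now {52, 51}
insert 70 → {70, 52, 51}
forward next packet → 70; now {52, 51}
insert 66 → {66, 52, 51}
forward next packet → 66; now {52, 51}
insert 74 → {74, 52, 51}
forward next packet → 74; now {52, 51}
forward next packet → 52; now {51}
forward next packet → 51; now {}
insert 64 → {64}
insert 53 → {64, 53}
insert 72 → {72, 64, 53}
insert 79 → {79, 72, 64, 53}
insert 59 → {79, 72, 64, 59, 53}
insert 69 → {79, 72, 69, 64, 59, 53}
insert 75 → {79, 75, 72, 69, 64, 59, 53}
forward next packet → 79; now {75, 72, 69, 64, 59, 53}
forward next packet → 75; now {72, 69, 64, 59, 53}
forward next packet → 72; now {69, 64, 59, 53}
insert 56 → {69, 64, 59, 56, 53}
insert 49 → {69, 64, 59, 56, 53, 49}
forward next packet → 69; now {64, 59, 56, 53, 49}

priority queue: 71, 61, 60, 58, 57, 70, 66, 74, 52, 51, 79, 75, 72, 69; FIFO queue: 61 → 58 → 52 → 71 → 51 → 60 → 57 → 70 → 66 → 74 → 64 → 53 → 72 → 79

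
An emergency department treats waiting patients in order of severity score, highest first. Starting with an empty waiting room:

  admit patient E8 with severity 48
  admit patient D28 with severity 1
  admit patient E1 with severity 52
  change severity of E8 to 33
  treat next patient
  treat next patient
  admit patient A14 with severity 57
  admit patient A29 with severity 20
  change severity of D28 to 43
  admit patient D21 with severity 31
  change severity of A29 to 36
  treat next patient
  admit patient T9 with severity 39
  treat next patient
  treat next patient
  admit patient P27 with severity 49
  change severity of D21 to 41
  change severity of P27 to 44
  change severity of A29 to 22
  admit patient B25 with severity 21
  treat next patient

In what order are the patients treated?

E1, E8, A14, D28, T9, P27

add E8 (severity 48) → {E8:48}
add D28 (severity 1) → {E8:48, D28:1}
add E1 (severity 52) → {E1:52, E8:48, D28:1}
update E8 to severity 33 → {E1:52, E8:33, D28:1}
treat next patient → E1; now {E8:33, D28:1}
treat next patient → E8; now {D28:1}
add A14 (severity 57) → {A14:57, D28:1}
add A29 (severity 20) → {A14:57, A29:20, D28:1}
update D28 to severity 43 → {A14:57, D28:43, A29:20}
add D21 (severity 31) → {A14:57, D28:43, D21:31, A29:20}
update A29 to severity 36 → {A14:57, D28:43, A29:36, D21:31}
treat next patient → A14; now {D28:43, A29:36, D21:31}
add T9 (severity 39) → {D28:43, T9:39, A29:36, D21:31}
treat next patient → D28; now {T9:39, A29:36, D21:31}
treat next patient → T9; now {A29:36, D21:31}
add P27 (severity 49) → {P27:49, A29:36, D21:31}
update D21 to severity 41 → {P27:49, D21:41, A29:36}
update P27 to severity 44 → {P27:44, D21:41, A29:36}
update A29 to severity 22 → {P27:44, D21:41, A29:22}
add B25 (severity 21) → {P27:44, D21:41, A29:22, B25:21}
treat next patient → P27; now {D21:41, A29:22, B25:21}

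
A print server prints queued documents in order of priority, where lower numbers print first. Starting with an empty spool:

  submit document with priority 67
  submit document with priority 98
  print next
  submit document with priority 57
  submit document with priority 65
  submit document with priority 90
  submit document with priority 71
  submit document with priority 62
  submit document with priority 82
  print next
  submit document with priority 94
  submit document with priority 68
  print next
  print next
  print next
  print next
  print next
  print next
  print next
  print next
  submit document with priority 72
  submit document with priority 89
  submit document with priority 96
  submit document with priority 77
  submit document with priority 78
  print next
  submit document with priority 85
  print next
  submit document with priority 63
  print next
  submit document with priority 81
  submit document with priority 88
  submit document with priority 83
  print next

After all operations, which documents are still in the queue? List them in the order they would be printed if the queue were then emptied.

81, 83, 85, 88, 89, 96

insert 67 → {67}
insert 98 → {67, 98}
print next → 67; now {98}
insert 57 → {57, 98}
insert 65 → {57, 65, 98}
insert 90 → {57, 65, 90, 98}
insert 71 → {57, 65, 71, 90, 98}
insert 62 → {57, 62, 65, 71, 90, 98}
insert 82 → {57, 62, 65, 71, 82, 90, 98}
print next → 57; now {62, 65, 71, 82, 90, 98}
insert 94 → {62, 65, 71, 82, 90, 94, 98}
insert 68 → {62, 65, 68, 71, 82, 90, 94, 98}
print next → 62; now {65, 68, 71, 82, 90, 94, 98}
print next → 65; now {68, 71, 82, 90, 94, 98}
print next → 68; now {71, 82, 90, 94, 98}
print next → 71; now {82, 90, 94, 98}
print next → 82; now {90, 94, 98}
print next → 90; now {94, 98}
print next → 94; now {98}
print next → 98; now {}
insert 72 → {72}
insert 89 → {72, 89}
insert 96 → {72, 89, 96}
insert 77 → {72, 77, 89, 96}
insert 78 → {72, 77, 78, 89, 96}
print next → 72; now {77, 78, 89, 96}
insert 85 → {77, 78, 85, 89, 96}
print next → 77; now {78, 85, 89, 96}
insert 63 → {63, 78, 85, 89, 96}
print next → 63; now {78, 85, 89, 96}
insert 81 → {78, 81, 85, 89, 96}
insert 88 → {78, 81, 85, 88, 89, 96}
insert 83 → {78, 81, 83, 85, 88, 89, 96}
print next → 78; now {81, 83, 85, 88, 89, 96}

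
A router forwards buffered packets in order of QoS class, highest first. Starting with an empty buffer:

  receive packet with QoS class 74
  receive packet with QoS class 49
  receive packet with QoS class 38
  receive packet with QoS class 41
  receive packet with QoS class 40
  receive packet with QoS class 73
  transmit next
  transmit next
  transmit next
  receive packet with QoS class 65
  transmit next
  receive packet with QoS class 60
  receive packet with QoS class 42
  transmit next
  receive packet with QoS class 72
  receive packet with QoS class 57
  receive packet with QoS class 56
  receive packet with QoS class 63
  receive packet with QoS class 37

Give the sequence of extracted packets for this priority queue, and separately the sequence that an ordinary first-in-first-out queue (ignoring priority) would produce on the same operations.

insert 74 → {74}
insert 49 → {74, 49}
insert 38 → {74, 49, 38}
insert 41 → {74, 49, 41, 38}
insert 40 → {74, 49, 41, 40, 38}
insert 73 → {74, 73, 49, 41, 40, 38}
transmit next → 74; now {73, 49, 41, 40, 38}
transmit next → 73; now {49, 41, 40, 38}
transmit next → 49; now {41, 40, 38}
insert 65 → {65, 41, 40, 38}
transmit next → 65; now {41, 40, 38}
insert 60 → {60, 41, 40, 38}
insert 42 → {60, 42, 41, 40, 38}
transmit next → 60; now {42, 41, 40, 38}
insert 72 → {72, 42, 41, 40, 38}
insert 57 → {72, 57, 42, 41, 40, 38}
insert 56 → {72, 57, 56, 42, 41, 40, 38}
insert 63 → {72, 63, 57, 56, 42, 41, 40, 38}
insert 37 → {72, 63, 57, 56, 42, 41, 40, 38, 37}

priority queue: 74 → 73 → 49 → 65 → 60; FIFO queue: 74 → 49 → 38 → 41 → 40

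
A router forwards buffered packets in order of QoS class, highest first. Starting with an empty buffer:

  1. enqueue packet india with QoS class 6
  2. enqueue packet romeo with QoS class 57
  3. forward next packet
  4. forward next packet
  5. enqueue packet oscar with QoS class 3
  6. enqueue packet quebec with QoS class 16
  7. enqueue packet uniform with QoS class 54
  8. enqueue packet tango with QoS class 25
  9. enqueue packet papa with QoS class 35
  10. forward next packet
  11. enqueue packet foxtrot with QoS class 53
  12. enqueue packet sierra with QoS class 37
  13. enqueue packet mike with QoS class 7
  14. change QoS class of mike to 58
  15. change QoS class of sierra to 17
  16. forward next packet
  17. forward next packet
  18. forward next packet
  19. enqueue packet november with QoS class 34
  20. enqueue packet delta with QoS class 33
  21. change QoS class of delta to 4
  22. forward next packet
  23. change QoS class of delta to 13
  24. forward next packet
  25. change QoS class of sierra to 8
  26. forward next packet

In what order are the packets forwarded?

[romeo, india, uniform, mike, foxtrot, papa, november, tango, quebec]

add india (QoS class 6) → {india:6}
add romeo (QoS class 57) → {romeo:57, india:6}
forward next packet → romeo; now {india:6}
forward next packet → india; now {}
add oscar (QoS class 3) → {oscar:3}
add quebec (QoS class 16) → {quebec:16, oscar:3}
add uniform (QoS class 54) → {uniform:54, quebec:16, oscar:3}
add tango (QoS class 25) → {uniform:54, tango:25, quebec:16, oscar:3}
add papa (QoS class 35) → {uniform:54, papa:35, tango:25, quebec:16, oscar:3}
forward next packet → uniform; now {papa:35, tango:25, quebec:16, oscar:3}
add foxtrot (QoS class 53) → {foxtrot:53, papa:35, tango:25, quebec:16, oscar:3}
add sierra (QoS class 37) → {foxtrot:53, sierra:37, papa:35, tango:25, quebec:16, oscar:3}
add mike (QoS class 7) → {foxtrot:53, sierra:37, papa:35, tango:25, quebec:16, mike:7, oscar:3}
update mike to QoS class 58 → {mike:58, foxtrot:53, sierra:37, papa:35, tango:25, quebec:16, oscar:3}
update sierra to QoS class 17 → {mike:58, foxtrot:53, papa:35, tango:25, sierra:17, quebec:16, oscar:3}
forward next packet → mike; now {foxtrot:53, papa:35, tango:25, sierra:17, quebec:16, oscar:3}
forward next packet → foxtrot; now {papa:35, tango:25, sierra:17, quebec:16, oscar:3}
forward next packet → papa; now {tango:25, sierra:17, quebec:16, oscar:3}
add november (QoS class 34) → {november:34, tango:25, sierra:17, quebec:16, oscar:3}
add delta (QoS class 33) → {november:34, delta:33, tango:25, sierra:17, quebec:16, oscar:3}
update delta to QoS class 4 → {november:34, tango:25, sierra:17, quebec:16, delta:4, oscar:3}
forward next packet → november; now {tango:25, sierra:17, quebec:16, delta:4, oscar:3}
update delta to QoS class 13 → {tango:25, sierra:17, quebec:16, delta:13, oscar:3}
forward next packet → tango; now {sierra:17, quebec:16, delta:13, oscar:3}
update sierra to QoS class 8 → {quebec:16, delta:13, sierra:8, oscar:3}
forward next packet → quebec; now {delta:13, sierra:8, oscar:3}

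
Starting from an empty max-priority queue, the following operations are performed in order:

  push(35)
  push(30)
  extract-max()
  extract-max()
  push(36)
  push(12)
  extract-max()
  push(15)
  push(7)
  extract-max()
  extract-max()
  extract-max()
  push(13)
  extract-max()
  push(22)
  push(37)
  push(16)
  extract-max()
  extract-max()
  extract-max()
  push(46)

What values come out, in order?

insert 35 → {35}
insert 30 → {35, 30}
extract-max → 35; now {30}
extract-max → 30; now {}
insert 36 → {36}
insert 12 → {36, 12}
extract-max → 36; now {12}
insert 15 → {15, 12}
insert 7 → {15, 12, 7}
extract-max → 15; now {12, 7}
extract-max → 12; now {7}
extract-max → 7; now {}
insert 13 → {13}
extract-max → 13; now {}
insert 22 → {22}
insert 37 → {37, 22}
insert 16 → {37, 22, 16}
extract-max → 37; now {22, 16}
extract-max → 22; now {16}
extract-max → 16; now {}
insert 46 → {46}

35, 30, 36, 15, 12, 7, 13, 37, 22, 16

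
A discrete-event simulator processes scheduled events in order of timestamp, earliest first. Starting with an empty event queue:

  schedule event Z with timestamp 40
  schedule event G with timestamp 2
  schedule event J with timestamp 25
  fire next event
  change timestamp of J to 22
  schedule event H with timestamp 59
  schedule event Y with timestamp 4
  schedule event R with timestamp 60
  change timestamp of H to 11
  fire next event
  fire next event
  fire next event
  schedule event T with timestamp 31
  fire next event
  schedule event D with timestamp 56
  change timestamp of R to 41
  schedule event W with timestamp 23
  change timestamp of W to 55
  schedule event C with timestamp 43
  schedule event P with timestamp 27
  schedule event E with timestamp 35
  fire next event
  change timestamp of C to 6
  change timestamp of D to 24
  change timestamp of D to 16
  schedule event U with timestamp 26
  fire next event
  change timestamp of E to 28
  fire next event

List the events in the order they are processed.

G → Y → H → J → T → P → C → D

add Z (timestamp 40) → {Z:40}
add G (timestamp 2) → {G:2, Z:40}
add J (timestamp 25) → {G:2, J:25, Z:40}
fire next event → G; now {J:25, Z:40}
update J to timestamp 22 → {J:22, Z:40}
add H (timestamp 59) → {J:22, Z:40, H:59}
add Y (timestamp 4) → {Y:4, J:22, Z:40, H:59}
add R (timestamp 60) → {Y:4, J:22, Z:40, H:59, R:60}
update H to timestamp 11 → {Y:4, H:11, J:22, Z:40, R:60}
fire next event → Y; now {H:11, J:22, Z:40, R:60}
fire next event → H; now {J:22, Z:40, R:60}
fire next event → J; now {Z:40, R:60}
add T (timestamp 31) → {T:31, Z:40, R:60}
fire next event → T; now {Z:40, R:60}
add D (timestamp 56) → {Z:40, D:56, R:60}
update R to timestamp 41 → {Z:40, R:41, D:56}
add W (timestamp 23) → {W:23, Z:40, R:41, D:56}
update W to timestamp 55 → {Z:40, R:41, W:55, D:56}
add C (timestamp 43) → {Z:40, R:41, C:43, W:55, D:56}
add P (timestamp 27) → {P:27, Z:40, R:41, C:43, W:55, D:56}
add E (timestamp 35) → {P:27, E:35, Z:40, R:41, C:43, W:55, D:56}
fire next event → P; now {E:35, Z:40, R:41, C:43, W:55, D:56}
update C to timestamp 6 → {C:6, E:35, Z:40, R:41, W:55, D:56}
update D to timestamp 24 → {C:6, D:24, E:35, Z:40, R:41, W:55}
update D to timestamp 16 → {C:6, D:16, E:35, Z:40, R:41, W:55}
add U (timestamp 26) → {C:6, D:16, U:26, E:35, Z:40, R:41, W:55}
fire next event → C; now {D:16, U:26, E:35, Z:40, R:41, W:55}
update E to timestamp 28 → {D:16, U:26, E:28, Z:40, R:41, W:55}
fire next event → D; now {U:26, E:28, Z:40, R:41, W:55}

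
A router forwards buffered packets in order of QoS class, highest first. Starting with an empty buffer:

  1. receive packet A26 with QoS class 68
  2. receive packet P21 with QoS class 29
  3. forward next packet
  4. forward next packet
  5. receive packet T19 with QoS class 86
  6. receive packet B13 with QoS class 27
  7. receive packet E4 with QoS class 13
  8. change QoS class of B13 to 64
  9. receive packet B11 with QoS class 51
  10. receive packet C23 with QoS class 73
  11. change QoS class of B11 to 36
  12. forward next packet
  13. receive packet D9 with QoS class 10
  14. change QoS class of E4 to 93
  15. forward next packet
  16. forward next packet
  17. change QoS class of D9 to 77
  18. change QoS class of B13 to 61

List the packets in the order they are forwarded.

[A26, P21, T19, E4, C23]

add A26 (QoS class 68) → {A26:68}
add P21 (QoS class 29) → {A26:68, P21:29}
forward next packet → A26; now {P21:29}
forward next packet → P21; now {}
add T19 (QoS class 86) → {T19:86}
add B13 (QoS class 27) → {T19:86, B13:27}
add E4 (QoS class 13) → {T19:86, B13:27, E4:13}
update B13 to QoS class 64 → {T19:86, B13:64, E4:13}
add B11 (QoS class 51) → {T19:86, B13:64, B11:51, E4:13}
add C23 (QoS class 73) → {T19:86, C23:73, B13:64, B11:51, E4:13}
update B11 to QoS class 36 → {T19:86, C23:73, B13:64, B11:36, E4:13}
forward next packet → T19; now {C23:73, B13:64, B11:36, E4:13}
add D9 (QoS class 10) → {C23:73, B13:64, B11:36, E4:13, D9:10}
update E4 to QoS class 93 → {E4:93, C23:73, B13:64, B11:36, D9:10}
forward next packet → E4; now {C23:73, B13:64, B11:36, D9:10}
forward next packet → C23; now {B13:64, B11:36, D9:10}
update D9 to QoS class 77 → {D9:77, B13:64, B11:36}
update B13 to QoS class 61 → {D9:77, B13:61, B11:36}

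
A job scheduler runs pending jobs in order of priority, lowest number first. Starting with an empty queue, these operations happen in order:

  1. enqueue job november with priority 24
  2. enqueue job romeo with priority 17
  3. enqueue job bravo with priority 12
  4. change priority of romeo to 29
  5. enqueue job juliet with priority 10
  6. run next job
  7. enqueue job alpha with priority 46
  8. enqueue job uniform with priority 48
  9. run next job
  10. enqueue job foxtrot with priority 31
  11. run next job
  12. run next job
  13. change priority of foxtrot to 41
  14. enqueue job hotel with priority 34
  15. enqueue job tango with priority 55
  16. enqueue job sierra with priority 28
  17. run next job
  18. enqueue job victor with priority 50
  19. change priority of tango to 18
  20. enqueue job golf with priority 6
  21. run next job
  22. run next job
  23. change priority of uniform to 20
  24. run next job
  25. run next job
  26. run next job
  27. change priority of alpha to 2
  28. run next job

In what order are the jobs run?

add november (priority 24) → {november:24}
add romeo (priority 17) → {romeo:17, november:24}
add bravo (priority 12) → {bravo:12, romeo:17, november:24}
update romeo to priority 29 → {bravo:12, november:24, romeo:29}
add juliet (priority 10) → {juliet:10, bravo:12, november:24, romeo:29}
run next job → juliet; now {bravo:12, november:24, romeo:29}
add alpha (priority 46) → {bravo:12, november:24, romeo:29, alpha:46}
add uniform (priority 48) → {bravo:12, november:24, romeo:29, alpha:46, uniform:48}
run next job → bravo; now {november:24, romeo:29, alpha:46, uniform:48}
add foxtrot (priority 31) → {november:24, romeo:29, foxtrot:31, alpha:46, uniform:48}
run next job → november; now {romeo:29, foxtrot:31, alpha:46, uniform:48}
run next job → romeo; now {foxtrot:31, alpha:46, uniform:48}
update foxtrot to priority 41 → {foxtrot:41, alpha:46, uniform:48}
add hotel (priority 34) → {hotel:34, foxtrot:41, alpha:46, uniform:48}
add tango (priority 55) → {hotel:34, foxtrot:41, alpha:46, uniform:48, tango:55}
add sierra (priority 28) → {sierra:28, hotel:34, foxtrot:41, alpha:46, uniform:48, tango:55}
run next job → sierra; now {hotel:34, foxtrot:41, alpha:46, uniform:48, tango:55}
add victor (priority 50) → {hotel:34, foxtrot:41, alpha:46, uniform:48, victor:50, tango:55}
update tango to priority 18 → {tango:18, hotel:34, foxtrot:41, alpha:46, uniform:48, victor:50}
add golf (priority 6) → {golf:6, tango:18, hotel:34, foxtrot:41, alpha:46, uniform:48, victor:50}
run next job → golf; now {tango:18, hotel:34, foxtrot:41, alpha:46, uniform:48, victor:50}
run next job → tango; now {hotel:34, foxtrot:41, alpha:46, uniform:48, victor:50}
update uniform to priority 20 → {uniform:20, hotel:34, foxtrot:41, alpha:46, victor:50}
run next job → uniform; now {hotel:34, foxtrot:41, alpha:46, victor:50}
run next job → hotel; now {foxtrot:41, alpha:46, victor:50}
run next job → foxtrot; now {alpha:46, victor:50}
update alpha to priority 2 → {alpha:2, victor:50}
run next job → alpha; now {victor:50}

juliet, bravo, november, romeo, sierra, golf, tango, uniform, hotel, foxtrot, alpha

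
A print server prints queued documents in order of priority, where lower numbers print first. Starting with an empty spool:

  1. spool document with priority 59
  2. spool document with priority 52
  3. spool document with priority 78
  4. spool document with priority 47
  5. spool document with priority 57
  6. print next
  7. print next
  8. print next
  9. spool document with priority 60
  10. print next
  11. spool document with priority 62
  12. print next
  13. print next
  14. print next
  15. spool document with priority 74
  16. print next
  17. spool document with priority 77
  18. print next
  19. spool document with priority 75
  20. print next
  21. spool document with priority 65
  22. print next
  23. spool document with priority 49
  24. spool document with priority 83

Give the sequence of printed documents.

[47, 52, 57, 59, 60, 62, 78, 74, 77, 75, 65]

insert 59 → {59}
insert 52 → {52, 59}
insert 78 → {52, 59, 78}
insert 47 → {47, 52, 59, 78}
insert 57 → {47, 52, 57, 59, 78}
print next → 47; now {52, 57, 59, 78}
print next → 52; now {57, 59, 78}
print next → 57; now {59, 78}
insert 60 → {59, 60, 78}
print next → 59; now {60, 78}
insert 62 → {60, 62, 78}
print next → 60; now {62, 78}
print next → 62; now {78}
print next → 78; now {}
insert 74 → {74}
print next → 74; now {}
insert 77 → {77}
print next → 77; now {}
insert 75 → {75}
print next → 75; now {}
insert 65 → {65}
print next → 65; now {}
insert 49 → {49}
insert 83 → {49, 83}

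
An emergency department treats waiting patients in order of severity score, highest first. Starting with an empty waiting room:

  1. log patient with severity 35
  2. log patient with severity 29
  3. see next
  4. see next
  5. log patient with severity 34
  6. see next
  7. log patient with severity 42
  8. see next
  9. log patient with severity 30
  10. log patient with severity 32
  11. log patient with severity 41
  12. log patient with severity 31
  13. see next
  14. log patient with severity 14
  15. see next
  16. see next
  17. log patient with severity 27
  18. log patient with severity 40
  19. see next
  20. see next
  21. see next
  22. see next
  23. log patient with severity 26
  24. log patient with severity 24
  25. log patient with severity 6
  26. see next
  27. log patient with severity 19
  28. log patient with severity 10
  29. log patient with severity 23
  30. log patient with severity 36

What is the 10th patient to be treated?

27

insert 35 → {35}
insert 29 → {35, 29}
see next → 35; now {29}
see next → 29; now {}
insert 34 → {34}
see next → 34; now {}
insert 42 → {42}
see next → 42; now {}
insert 30 → {30}
insert 32 → {32, 30}
insert 41 → {41, 32, 30}
insert 31 → {41, 32, 31, 30}
see next → 41; now {32, 31, 30}
insert 14 → {32, 31, 30, 14}
see next → 32; now {31, 30, 14}
see next → 31; now {30, 14}
insert 27 → {30, 27, 14}
insert 40 → {40, 30, 27, 14}
see next → 40; now {30, 27, 14}
see next → 30; now {27, 14}
see next → 27; now {14}
see next → 14; now {}
insert 26 → {26}
insert 24 → {26, 24}
insert 6 → {26, 24, 6}
see next → 26; now {24, 6}
insert 19 → {24, 19, 6}
insert 10 → {24, 19, 10, 6}
insert 23 → {24, 23, 19, 10, 6}
insert 36 → {36, 24, 23, 19, 10, 6}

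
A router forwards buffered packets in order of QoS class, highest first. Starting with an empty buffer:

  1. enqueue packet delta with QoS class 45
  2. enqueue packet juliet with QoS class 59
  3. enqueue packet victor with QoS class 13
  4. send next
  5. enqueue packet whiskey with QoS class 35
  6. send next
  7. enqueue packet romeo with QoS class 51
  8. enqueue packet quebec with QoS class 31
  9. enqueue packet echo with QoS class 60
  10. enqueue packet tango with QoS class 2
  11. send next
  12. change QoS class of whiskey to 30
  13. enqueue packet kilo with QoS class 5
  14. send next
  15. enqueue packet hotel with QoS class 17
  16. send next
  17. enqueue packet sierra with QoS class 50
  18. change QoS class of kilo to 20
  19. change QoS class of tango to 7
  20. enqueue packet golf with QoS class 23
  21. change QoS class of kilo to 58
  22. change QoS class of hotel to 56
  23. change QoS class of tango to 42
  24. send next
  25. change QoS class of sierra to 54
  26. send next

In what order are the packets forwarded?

add delta (QoS class 45) → {delta:45}
add juliet (QoS class 59) → {juliet:59, delta:45}
add victor (QoS class 13) → {juliet:59, delta:45, victor:13}
send next → juliet; now {delta:45, victor:13}
add whiskey (QoS class 35) → {delta:45, whiskey:35, victor:13}
send next → delta; now {whiskey:35, victor:13}
add romeo (QoS class 51) → {romeo:51, whiskey:35, victor:13}
add quebec (QoS class 31) → {romeo:51, whiskey:35, quebec:31, victor:13}
add echo (QoS class 60) → {echo:60, romeo:51, whiskey:35, quebec:31, victor:13}
add tango (QoS class 2) → {echo:60, romeo:51, whiskey:35, quebec:31, victor:13, tango:2}
send next → echo; now {romeo:51, whiskey:35, quebec:31, victor:13, tango:2}
update whiskey to QoS class 30 → {romeo:51, quebec:31, whiskey:30, victor:13, tango:2}
add kilo (QoS class 5) → {romeo:51, quebec:31, whiskey:30, victor:13, kilo:5, tango:2}
send next → romeo; now {quebec:31, whiskey:30, victor:13, kilo:5, tango:2}
add hotel (QoS class 17) → {quebec:31, whiskey:30, hotel:17, victor:13, kilo:5, tango:2}
send next → quebec; now {whiskey:30, hotel:17, victor:13, kilo:5, tango:2}
add sierra (QoS class 50) → {sierra:50, whiskey:30, hotel:17, victor:13, kilo:5, tango:2}
update kilo to QoS class 20 → {sierra:50, whiskey:30, kilo:20, hotel:17, victor:13, tango:2}
update tango to QoS class 7 → {sierra:50, whiskey:30, kilo:20, hotel:17, victor:13, tango:7}
add golf (QoS class 23) → {sierra:50, whiskey:30, golf:23, kilo:20, hotel:17, victor:13, tango:7}
update kilo to QoS class 58 → {kilo:58, sierra:50, whiskey:30, golf:23, hotel:17, victor:13, tango:7}
update hotel to QoS class 56 → {kilo:58, hotel:56, sierra:50, whiskey:30, golf:23, victor:13, tango:7}
update tango to QoS class 42 → {kilo:58, hotel:56, sierra:50, tango:42, whiskey:30, golf:23, victor:13}
send next → kilo; now {hotel:56, sierra:50, tango:42, whiskey:30, golf:23, victor:13}
update sierra to QoS class 54 → {hotel:56, sierra:54, tango:42, whiskey:30, golf:23, victor:13}
send next → hotel; now {sierra:54, tango:42, whiskey:30, golf:23, victor:13}

juliet, delta, echo, romeo, quebec, kilo, hotel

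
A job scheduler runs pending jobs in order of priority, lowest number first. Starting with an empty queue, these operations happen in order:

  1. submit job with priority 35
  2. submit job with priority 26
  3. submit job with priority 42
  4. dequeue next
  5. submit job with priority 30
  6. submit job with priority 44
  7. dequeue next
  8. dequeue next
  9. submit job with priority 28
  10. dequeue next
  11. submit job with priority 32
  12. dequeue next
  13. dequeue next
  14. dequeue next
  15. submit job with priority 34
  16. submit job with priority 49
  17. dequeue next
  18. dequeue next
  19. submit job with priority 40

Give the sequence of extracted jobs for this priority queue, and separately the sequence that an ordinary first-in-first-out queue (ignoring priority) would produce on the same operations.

priority queue: [26, 30, 35, 28, 32, 42, 44, 34, 49]; FIFO queue: [35, 26, 42, 30, 44, 28, 32, 34, 49]

insert 35 → {35}
insert 26 → {26, 35}
insert 42 → {26, 35, 42}
dequeue next → 26; now {35, 42}
insert 30 → {30, 35, 42}
insert 44 → {30, 35, 42, 44}
dequeue next → 30; now {35, 42, 44}
dequeue next → 35; now {42, 44}
insert 28 → {28, 42, 44}
dequeue next → 28; now {42, 44}
insert 32 → {32, 42, 44}
dequeue next → 32; now {42, 44}
dequeue next → 42; now {44}
dequeue next → 44; now {}
insert 34 → {34}
insert 49 → {34, 49}
dequeue next → 34; now {49}
dequeue next → 49; now {}
insert 40 → {40}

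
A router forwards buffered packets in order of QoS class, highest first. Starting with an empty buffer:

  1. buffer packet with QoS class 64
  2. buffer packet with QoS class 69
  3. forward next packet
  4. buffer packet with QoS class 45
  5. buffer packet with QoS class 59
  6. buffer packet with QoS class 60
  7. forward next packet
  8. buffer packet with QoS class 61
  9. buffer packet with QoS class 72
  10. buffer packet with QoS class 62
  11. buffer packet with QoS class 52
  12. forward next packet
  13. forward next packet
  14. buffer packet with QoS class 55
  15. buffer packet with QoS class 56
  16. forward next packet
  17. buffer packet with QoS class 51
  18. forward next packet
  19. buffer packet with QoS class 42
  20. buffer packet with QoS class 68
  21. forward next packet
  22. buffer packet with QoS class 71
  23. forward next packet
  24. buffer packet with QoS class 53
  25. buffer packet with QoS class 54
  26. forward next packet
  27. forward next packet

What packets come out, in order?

[69, 64, 72, 62, 61, 60, 68, 71, 59, 56]

insert 64 → {64}
insert 69 → {69, 64}
forward next packet → 69; now {64}
insert 45 → {64, 45}
insert 59 → {64, 59, 45}
insert 60 → {64, 60, 59, 45}
forward next packet → 64; now {60, 59, 45}
insert 61 → {61, 60, 59, 45}
insert 72 → {72, 61, 60, 59, 45}
insert 62 → {72, 62, 61, 60, 59, 45}
insert 52 → {72, 62, 61, 60, 59, 52, 45}
forward next packet → 72; now {62, 61, 60, 59, 52, 45}
forward next packet → 62; now {61, 60, 59, 52, 45}
insert 55 → {61, 60, 59, 55, 52, 45}
insert 56 → {61, 60, 59, 56, 55, 52, 45}
forward next packet → 61; now {60, 59, 56, 55, 52, 45}
insert 51 → {60, 59, 56, 55, 52, 51, 45}
forward next packet → 60; now {59, 56, 55, 52, 51, 45}
insert 42 → {59, 56, 55, 52, 51, 45, 42}
insert 68 → {68, 59, 56, 55, 52, 51, 45, 42}
forward next packet → 68; now {59, 56, 55, 52, 51, 45, 42}
insert 71 → {71, 59, 56, 55, 52, 51, 45, 42}
forward next packet → 71; now {59, 56, 55, 52, 51, 45, 42}
insert 53 → {59, 56, 55, 53, 52, 51, 45, 42}
insert 54 → {59, 56, 55, 54, 53, 52, 51, 45, 42}
forward next packet → 59; now {56, 55, 54, 53, 52, 51, 45, 42}
forward next packet → 56; now {55, 54, 53, 52, 51, 45, 42}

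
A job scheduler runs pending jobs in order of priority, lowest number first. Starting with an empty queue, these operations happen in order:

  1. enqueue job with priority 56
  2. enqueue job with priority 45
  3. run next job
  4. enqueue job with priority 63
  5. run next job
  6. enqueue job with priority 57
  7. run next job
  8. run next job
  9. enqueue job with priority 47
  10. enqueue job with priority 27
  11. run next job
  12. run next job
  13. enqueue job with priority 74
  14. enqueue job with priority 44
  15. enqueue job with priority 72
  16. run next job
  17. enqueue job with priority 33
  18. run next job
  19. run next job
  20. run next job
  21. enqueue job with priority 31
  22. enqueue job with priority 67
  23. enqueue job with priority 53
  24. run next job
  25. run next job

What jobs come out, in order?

45 → 56 → 57 → 63 → 27 → 47 → 44 → 33 → 72 → 74 → 31 → 53

insert 56 → {56}
insert 45 → {45, 56}
run next job → 45; now {56}
insert 63 → {56, 63}
run next job → 56; now {63}
insert 57 → {57, 63}
run next job → 57; now {63}
run next job → 63; now {}
insert 47 → {47}
insert 27 → {27, 47}
run next job → 27; now {47}
run next job → 47; now {}
insert 74 → {74}
insert 44 → {44, 74}
insert 72 → {44, 72, 74}
run next job → 44; now {72, 74}
insert 33 → {33, 72, 74}
run next job → 33; now {72, 74}
run next job → 72; now {74}
run next job → 74; now {}
insert 31 → {31}
insert 67 → {31, 67}
insert 53 → {31, 53, 67}
run next job → 31; now {53, 67}
run next job → 53; now {67}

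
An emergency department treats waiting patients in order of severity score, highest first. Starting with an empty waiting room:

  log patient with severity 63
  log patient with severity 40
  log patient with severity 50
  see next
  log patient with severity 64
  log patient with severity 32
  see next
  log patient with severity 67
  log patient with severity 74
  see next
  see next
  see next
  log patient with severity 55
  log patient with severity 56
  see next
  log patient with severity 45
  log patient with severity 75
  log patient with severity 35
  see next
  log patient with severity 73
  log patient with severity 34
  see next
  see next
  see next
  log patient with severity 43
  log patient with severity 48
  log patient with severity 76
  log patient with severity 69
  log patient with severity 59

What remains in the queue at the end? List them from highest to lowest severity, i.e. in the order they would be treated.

76, 69, 59, 48, 43, 40, 35, 34, 32

insert 63 → {63}
insert 40 → {63, 40}
insert 50 → {63, 50, 40}
see next → 63; now {50, 40}
insert 64 → {64, 50, 40}
insert 32 → {64, 50, 40, 32}
see next → 64; now {50, 40, 32}
insert 67 → {67, 50, 40, 32}
insert 74 → {74, 67, 50, 40, 32}
see next → 74; now {67, 50, 40, 32}
see next → 67; now {50, 40, 32}
see next → 50; now {40, 32}
insert 55 → {55, 40, 32}
insert 56 → {56, 55, 40, 32}
see next → 56; now {55, 40, 32}
insert 45 → {55, 45, 40, 32}
insert 75 → {75, 55, 45, 40, 32}
insert 35 → {75, 55, 45, 40, 35, 32}
see next → 75; now {55, 45, 40, 35, 32}
insert 73 → {73, 55, 45, 40, 35, 32}
insert 34 → {73, 55, 45, 40, 35, 34, 32}
see next → 73; now {55, 45, 40, 35, 34, 32}
see next → 55; now {45, 40, 35, 34, 32}
see next → 45; now {40, 35, 34, 32}
insert 43 → {43, 40, 35, 34, 32}
insert 48 → {48, 43, 40, 35, 34, 32}
insert 76 → {76, 48, 43, 40, 35, 34, 32}
insert 69 → {76, 69, 48, 43, 40, 35, 34, 32}
insert 59 → {76, 69, 59, 48, 43, 40, 35, 34, 32}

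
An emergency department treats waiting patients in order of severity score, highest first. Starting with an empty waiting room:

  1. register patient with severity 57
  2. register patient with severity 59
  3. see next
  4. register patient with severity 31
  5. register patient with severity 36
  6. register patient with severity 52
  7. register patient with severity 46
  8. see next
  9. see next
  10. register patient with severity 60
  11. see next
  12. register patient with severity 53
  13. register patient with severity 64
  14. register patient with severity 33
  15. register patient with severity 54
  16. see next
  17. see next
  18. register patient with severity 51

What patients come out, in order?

insert 57 → {57}
insert 59 → {59, 57}
see next → 59; now {57}
insert 31 → {57, 31}
insert 36 → {57, 36, 31}
insert 52 → {57, 52, 36, 31}
insert 46 → {57, 52, 46, 36, 31}
see next → 57; now {52, 46, 36, 31}
see next → 52; now {46, 36, 31}
insert 60 → {60, 46, 36, 31}
see next → 60; now {46, 36, 31}
insert 53 → {53, 46, 36, 31}
insert 64 → {64, 53, 46, 36, 31}
insert 33 → {64, 53, 46, 36, 33, 31}
insert 54 → {64, 54, 53, 46, 36, 33, 31}
see next → 64; now {54, 53, 46, 36, 33, 31}
see next → 54; now {53, 46, 36, 33, 31}
insert 51 → {53, 51, 46, 36, 33, 31}

[59, 57, 52, 60, 64, 54]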